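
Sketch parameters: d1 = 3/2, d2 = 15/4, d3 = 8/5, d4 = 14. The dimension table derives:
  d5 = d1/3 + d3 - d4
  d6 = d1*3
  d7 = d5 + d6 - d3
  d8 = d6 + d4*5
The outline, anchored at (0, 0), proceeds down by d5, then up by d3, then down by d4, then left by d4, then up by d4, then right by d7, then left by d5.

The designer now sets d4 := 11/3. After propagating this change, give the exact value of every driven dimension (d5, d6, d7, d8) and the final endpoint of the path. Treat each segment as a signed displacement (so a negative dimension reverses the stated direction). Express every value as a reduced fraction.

Apply edit: d4 := 11/3
  d5 = d1/3 + d3 - d4 = -47/30
  d6 = d1*3 = 9/2
  d7 = d5 + d6 - d3 = 4/3
  d8 = d6 + d4*5 = 137/6
Walk from origin (0, 0):
  seg 1: down by d5 = -47/30 → (0, 47/30)
  seg 2: up by d3 = 8/5 → (0, 19/6)
  seg 3: down by d4 = 11/3 → (0, -1/2)
  seg 4: left by d4 = 11/3 → (-11/3, -1/2)
  seg 5: up by d4 = 11/3 → (-11/3, 19/6)
  seg 6: right by d7 = 4/3 → (-7/3, 19/6)
  seg 7: left by d5 = -47/30 → (-23/30, 19/6)

d5 = -47/30
d6 = 9/2
d7 = 4/3
d8 = 137/6
endpoint = (-23/30, 19/6)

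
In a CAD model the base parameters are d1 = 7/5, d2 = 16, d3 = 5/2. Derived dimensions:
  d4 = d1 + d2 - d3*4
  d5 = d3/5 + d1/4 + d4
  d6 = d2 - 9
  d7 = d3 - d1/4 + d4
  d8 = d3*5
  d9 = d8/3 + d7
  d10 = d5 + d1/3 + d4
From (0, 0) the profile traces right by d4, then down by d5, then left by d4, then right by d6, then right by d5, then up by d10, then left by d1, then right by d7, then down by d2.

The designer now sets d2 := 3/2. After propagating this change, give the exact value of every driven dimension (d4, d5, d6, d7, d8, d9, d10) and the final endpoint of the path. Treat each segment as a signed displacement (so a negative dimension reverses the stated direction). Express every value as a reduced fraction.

d4 = -71/10
d5 = -25/4
d6 = -15/2
d7 = -99/20
d8 = 25/2
d9 = -47/60
d10 = -773/60
endpoint = (-201/10, -122/15)

Apply edit: d2 := 3/2
  d4 = d1 + d2 - d3*4 = -71/10
  d5 = d3/5 + d1/4 + d4 = -25/4
  d6 = d2 - 9 = -15/2
  d7 = d3 - d1/4 + d4 = -99/20
  d8 = d3*5 = 25/2
  d9 = d8/3 + d7 = -47/60
  d10 = d5 + d1/3 + d4 = -773/60
Walk from origin (0, 0):
  seg 1: right by d4 = -71/10 → (-71/10, 0)
  seg 2: down by d5 = -25/4 → (-71/10, 25/4)
  seg 3: left by d4 = -71/10 → (0, 25/4)
  seg 4: right by d6 = -15/2 → (-15/2, 25/4)
  seg 5: right by d5 = -25/4 → (-55/4, 25/4)
  seg 6: up by d10 = -773/60 → (-55/4, -199/30)
  seg 7: left by d1 = 7/5 → (-303/20, -199/30)
  seg 8: right by d7 = -99/20 → (-201/10, -199/30)
  seg 9: down by d2 = 3/2 → (-201/10, -122/15)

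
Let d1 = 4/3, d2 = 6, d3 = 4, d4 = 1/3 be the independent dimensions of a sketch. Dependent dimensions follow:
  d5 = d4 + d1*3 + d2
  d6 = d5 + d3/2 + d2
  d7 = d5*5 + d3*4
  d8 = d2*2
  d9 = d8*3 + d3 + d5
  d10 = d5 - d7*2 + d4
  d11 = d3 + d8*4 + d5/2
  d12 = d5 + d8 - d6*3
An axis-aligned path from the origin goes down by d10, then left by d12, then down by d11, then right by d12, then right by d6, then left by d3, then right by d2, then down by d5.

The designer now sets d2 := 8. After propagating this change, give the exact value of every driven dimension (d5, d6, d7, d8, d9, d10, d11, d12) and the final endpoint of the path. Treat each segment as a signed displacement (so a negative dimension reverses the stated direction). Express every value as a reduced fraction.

d5 = 37/3
d6 = 67/3
d7 = 233/3
d8 = 16
d9 = 193/3
d10 = -428/3
d11 = 445/6
d12 = -116/3
endpoint = (79/3, 337/6)

Apply edit: d2 := 8
  d5 = d4 + d1*3 + d2 = 37/3
  d6 = d5 + d3/2 + d2 = 67/3
  d7 = d5*5 + d3*4 = 233/3
  d8 = d2*2 = 16
  d9 = d8*3 + d3 + d5 = 193/3
  d10 = d5 - d7*2 + d4 = -428/3
  d11 = d3 + d8*4 + d5/2 = 445/6
  d12 = d5 + d8 - d6*3 = -116/3
Walk from origin (0, 0):
  seg 1: down by d10 = -428/3 → (0, 428/3)
  seg 2: left by d12 = -116/3 → (116/3, 428/3)
  seg 3: down by d11 = 445/6 → (116/3, 137/2)
  seg 4: right by d12 = -116/3 → (0, 137/2)
  seg 5: right by d6 = 67/3 → (67/3, 137/2)
  seg 6: left by d3 = 4 → (55/3, 137/2)
  seg 7: right by d2 = 8 → (79/3, 137/2)
  seg 8: down by d5 = 37/3 → (79/3, 337/6)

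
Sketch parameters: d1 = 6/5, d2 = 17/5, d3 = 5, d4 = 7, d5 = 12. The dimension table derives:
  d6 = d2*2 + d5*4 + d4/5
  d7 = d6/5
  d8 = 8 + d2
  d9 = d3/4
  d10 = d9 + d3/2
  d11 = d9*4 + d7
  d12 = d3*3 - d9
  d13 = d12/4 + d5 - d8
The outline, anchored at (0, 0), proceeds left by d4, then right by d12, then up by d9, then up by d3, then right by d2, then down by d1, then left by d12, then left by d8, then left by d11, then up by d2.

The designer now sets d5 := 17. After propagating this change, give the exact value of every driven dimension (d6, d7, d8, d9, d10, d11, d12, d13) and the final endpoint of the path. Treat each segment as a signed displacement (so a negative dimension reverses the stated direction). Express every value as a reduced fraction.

d6 = 381/5
d7 = 381/25
d8 = 57/5
d9 = 5/4
d10 = 15/4
d11 = 506/25
d12 = 55/4
d13 = 723/80
endpoint = (-881/25, 169/20)

Apply edit: d5 := 17
  d6 = d2*2 + d5*4 + d4/5 = 381/5
  d7 = d6/5 = 381/25
  d8 = 8 + d2 = 57/5
  d9 = d3/4 = 5/4
  d10 = d9 + d3/2 = 15/4
  d11 = d9*4 + d7 = 506/25
  d12 = d3*3 - d9 = 55/4
  d13 = d12/4 + d5 - d8 = 723/80
Walk from origin (0, 0):
  seg 1: left by d4 = 7 → (-7, 0)
  seg 2: right by d12 = 55/4 → (27/4, 0)
  seg 3: up by d9 = 5/4 → (27/4, 5/4)
  seg 4: up by d3 = 5 → (27/4, 25/4)
  seg 5: right by d2 = 17/5 → (203/20, 25/4)
  seg 6: down by d1 = 6/5 → (203/20, 101/20)
  seg 7: left by d12 = 55/4 → (-18/5, 101/20)
  seg 8: left by d8 = 57/5 → (-15, 101/20)
  seg 9: left by d11 = 506/25 → (-881/25, 101/20)
  seg 10: up by d2 = 17/5 → (-881/25, 169/20)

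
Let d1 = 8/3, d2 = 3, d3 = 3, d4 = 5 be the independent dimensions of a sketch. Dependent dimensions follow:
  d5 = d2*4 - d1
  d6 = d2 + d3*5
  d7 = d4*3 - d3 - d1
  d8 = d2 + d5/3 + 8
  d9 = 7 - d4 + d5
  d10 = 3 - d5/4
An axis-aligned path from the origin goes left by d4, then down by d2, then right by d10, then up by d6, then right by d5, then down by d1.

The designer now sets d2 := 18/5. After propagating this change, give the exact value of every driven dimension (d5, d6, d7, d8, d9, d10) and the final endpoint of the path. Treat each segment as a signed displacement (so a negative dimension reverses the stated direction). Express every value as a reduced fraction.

Apply edit: d2 := 18/5
  d5 = d2*4 - d1 = 176/15
  d6 = d2 + d3*5 = 93/5
  d7 = d4*3 - d3 - d1 = 28/3
  d8 = d2 + d5/3 + 8 = 698/45
  d9 = 7 - d4 + d5 = 206/15
  d10 = 3 - d5/4 = 1/15
Walk from origin (0, 0):
  seg 1: left by d4 = 5 → (-5, 0)
  seg 2: down by d2 = 18/5 → (-5, -18/5)
  seg 3: right by d10 = 1/15 → (-74/15, -18/5)
  seg 4: up by d6 = 93/5 → (-74/15, 15)
  seg 5: right by d5 = 176/15 → (34/5, 15)
  seg 6: down by d1 = 8/3 → (34/5, 37/3)

d5 = 176/15
d6 = 93/5
d7 = 28/3
d8 = 698/45
d9 = 206/15
d10 = 1/15
endpoint = (34/5, 37/3)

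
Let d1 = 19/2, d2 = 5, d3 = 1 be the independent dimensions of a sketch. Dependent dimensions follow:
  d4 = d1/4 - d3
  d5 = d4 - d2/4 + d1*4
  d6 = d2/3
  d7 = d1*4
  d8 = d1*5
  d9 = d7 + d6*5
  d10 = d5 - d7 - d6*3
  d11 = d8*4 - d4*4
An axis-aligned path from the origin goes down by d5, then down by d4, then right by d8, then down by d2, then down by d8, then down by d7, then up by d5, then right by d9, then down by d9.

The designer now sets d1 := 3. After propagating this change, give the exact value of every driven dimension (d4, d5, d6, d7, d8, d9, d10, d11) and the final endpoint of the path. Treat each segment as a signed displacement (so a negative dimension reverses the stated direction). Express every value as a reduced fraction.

Apply edit: d1 := 3
  d4 = d1/4 - d3 = -1/4
  d5 = d4 - d2/4 + d1*4 = 21/2
  d6 = d2/3 = 5/3
  d7 = d1*4 = 12
  d8 = d1*5 = 15
  d9 = d7 + d6*5 = 61/3
  d10 = d5 - d7 - d6*3 = -13/2
  d11 = d8*4 - d4*4 = 61
Walk from origin (0, 0):
  seg 1: down by d5 = 21/2 → (0, -21/2)
  seg 2: down by d4 = -1/4 → (0, -41/4)
  seg 3: right by d8 = 15 → (15, -41/4)
  seg 4: down by d2 = 5 → (15, -61/4)
  seg 5: down by d8 = 15 → (15, -121/4)
  seg 6: down by d7 = 12 → (15, -169/4)
  seg 7: up by d5 = 21/2 → (15, -127/4)
  seg 8: right by d9 = 61/3 → (106/3, -127/4)
  seg 9: down by d9 = 61/3 → (106/3, -625/12)

d4 = -1/4
d5 = 21/2
d6 = 5/3
d7 = 12
d8 = 15
d9 = 61/3
d10 = -13/2
d11 = 61
endpoint = (106/3, -625/12)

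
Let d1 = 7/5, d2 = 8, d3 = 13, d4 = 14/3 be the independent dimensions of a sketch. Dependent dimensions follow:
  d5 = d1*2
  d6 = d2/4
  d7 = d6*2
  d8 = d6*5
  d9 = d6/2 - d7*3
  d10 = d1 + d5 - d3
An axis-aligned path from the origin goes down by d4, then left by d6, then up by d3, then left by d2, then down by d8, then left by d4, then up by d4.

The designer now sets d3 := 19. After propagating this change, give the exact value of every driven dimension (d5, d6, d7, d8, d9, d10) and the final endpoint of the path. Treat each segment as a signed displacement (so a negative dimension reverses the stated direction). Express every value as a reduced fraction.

Apply edit: d3 := 19
  d5 = d1*2 = 14/5
  d6 = d2/4 = 2
  d7 = d6*2 = 4
  d8 = d6*5 = 10
  d9 = d6/2 - d7*3 = -11
  d10 = d1 + d5 - d3 = -74/5
Walk from origin (0, 0):
  seg 1: down by d4 = 14/3 → (0, -14/3)
  seg 2: left by d6 = 2 → (-2, -14/3)
  seg 3: up by d3 = 19 → (-2, 43/3)
  seg 4: left by d2 = 8 → (-10, 43/3)
  seg 5: down by d8 = 10 → (-10, 13/3)
  seg 6: left by d4 = 14/3 → (-44/3, 13/3)
  seg 7: up by d4 = 14/3 → (-44/3, 9)

d5 = 14/5
d6 = 2
d7 = 4
d8 = 10
d9 = -11
d10 = -74/5
endpoint = (-44/3, 9)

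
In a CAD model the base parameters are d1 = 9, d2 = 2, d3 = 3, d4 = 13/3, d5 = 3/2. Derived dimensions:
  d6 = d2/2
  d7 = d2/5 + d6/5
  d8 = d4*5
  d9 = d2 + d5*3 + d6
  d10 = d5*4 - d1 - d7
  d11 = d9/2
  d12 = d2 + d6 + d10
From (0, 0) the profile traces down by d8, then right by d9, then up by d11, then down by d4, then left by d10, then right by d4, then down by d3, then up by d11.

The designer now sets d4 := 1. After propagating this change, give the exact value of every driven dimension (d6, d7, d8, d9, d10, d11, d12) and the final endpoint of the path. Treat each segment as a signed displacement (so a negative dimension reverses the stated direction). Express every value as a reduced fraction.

d6 = 1
d7 = 3/5
d8 = 5
d9 = 15/2
d10 = -18/5
d11 = 15/4
d12 = -3/5
endpoint = (121/10, -3/2)

Apply edit: d4 := 1
  d6 = d2/2 = 1
  d7 = d2/5 + d6/5 = 3/5
  d8 = d4*5 = 5
  d9 = d2 + d5*3 + d6 = 15/2
  d10 = d5*4 - d1 - d7 = -18/5
  d11 = d9/2 = 15/4
  d12 = d2 + d6 + d10 = -3/5
Walk from origin (0, 0):
  seg 1: down by d8 = 5 → (0, -5)
  seg 2: right by d9 = 15/2 → (15/2, -5)
  seg 3: up by d11 = 15/4 → (15/2, -5/4)
  seg 4: down by d4 = 1 → (15/2, -9/4)
  seg 5: left by d10 = -18/5 → (111/10, -9/4)
  seg 6: right by d4 = 1 → (121/10, -9/4)
  seg 7: down by d3 = 3 → (121/10, -21/4)
  seg 8: up by d11 = 15/4 → (121/10, -3/2)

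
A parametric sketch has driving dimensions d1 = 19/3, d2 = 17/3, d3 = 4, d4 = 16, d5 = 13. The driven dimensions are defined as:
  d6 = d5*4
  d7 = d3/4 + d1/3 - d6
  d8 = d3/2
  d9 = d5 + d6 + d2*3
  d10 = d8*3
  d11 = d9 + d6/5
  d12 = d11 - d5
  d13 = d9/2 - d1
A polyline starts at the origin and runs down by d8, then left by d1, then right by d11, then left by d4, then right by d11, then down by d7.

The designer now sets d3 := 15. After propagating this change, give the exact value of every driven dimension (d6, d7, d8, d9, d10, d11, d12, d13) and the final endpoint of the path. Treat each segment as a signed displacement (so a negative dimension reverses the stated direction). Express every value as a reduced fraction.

d6 = 52
d7 = -1661/36
d8 = 15/2
d9 = 82
d10 = 45/2
d11 = 462/5
d12 = 397/5
d13 = 104/3
endpoint = (2437/15, 1391/36)

Apply edit: d3 := 15
  d6 = d5*4 = 52
  d7 = d3/4 + d1/3 - d6 = -1661/36
  d8 = d3/2 = 15/2
  d9 = d5 + d6 + d2*3 = 82
  d10 = d8*3 = 45/2
  d11 = d9 + d6/5 = 462/5
  d12 = d11 - d5 = 397/5
  d13 = d9/2 - d1 = 104/3
Walk from origin (0, 0):
  seg 1: down by d8 = 15/2 → (0, -15/2)
  seg 2: left by d1 = 19/3 → (-19/3, -15/2)
  seg 3: right by d11 = 462/5 → (1291/15, -15/2)
  seg 4: left by d4 = 16 → (1051/15, -15/2)
  seg 5: right by d11 = 462/5 → (2437/15, -15/2)
  seg 6: down by d7 = -1661/36 → (2437/15, 1391/36)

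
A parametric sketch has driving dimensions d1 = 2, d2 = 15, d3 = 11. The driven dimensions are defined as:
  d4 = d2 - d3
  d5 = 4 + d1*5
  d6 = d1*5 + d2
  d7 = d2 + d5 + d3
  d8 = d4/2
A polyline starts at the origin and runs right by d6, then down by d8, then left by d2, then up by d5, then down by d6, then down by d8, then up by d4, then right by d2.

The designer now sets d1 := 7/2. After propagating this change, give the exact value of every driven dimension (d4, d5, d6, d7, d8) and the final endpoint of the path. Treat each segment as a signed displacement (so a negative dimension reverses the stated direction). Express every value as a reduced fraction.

Apply edit: d1 := 7/2
  d4 = d2 - d3 = 4
  d5 = 4 + d1*5 = 43/2
  d6 = d1*5 + d2 = 65/2
  d7 = d2 + d5 + d3 = 95/2
  d8 = d4/2 = 2
Walk from origin (0, 0):
  seg 1: right by d6 = 65/2 → (65/2, 0)
  seg 2: down by d8 = 2 → (65/2, -2)
  seg 3: left by d2 = 15 → (35/2, -2)
  seg 4: up by d5 = 43/2 → (35/2, 39/2)
  seg 5: down by d6 = 65/2 → (35/2, -13)
  seg 6: down by d8 = 2 → (35/2, -15)
  seg 7: up by d4 = 4 → (35/2, -11)
  seg 8: right by d2 = 15 → (65/2, -11)

d4 = 4
d5 = 43/2
d6 = 65/2
d7 = 95/2
d8 = 2
endpoint = (65/2, -11)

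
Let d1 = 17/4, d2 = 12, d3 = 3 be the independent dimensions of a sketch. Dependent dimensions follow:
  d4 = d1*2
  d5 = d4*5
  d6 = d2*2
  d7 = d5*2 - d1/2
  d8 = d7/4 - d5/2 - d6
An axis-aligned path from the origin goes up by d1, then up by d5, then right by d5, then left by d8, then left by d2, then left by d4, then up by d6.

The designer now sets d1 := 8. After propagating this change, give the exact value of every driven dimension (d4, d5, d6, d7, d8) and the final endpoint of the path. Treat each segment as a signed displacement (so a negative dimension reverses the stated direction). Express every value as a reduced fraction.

Apply edit: d1 := 8
  d4 = d1*2 = 16
  d5 = d4*5 = 80
  d6 = d2*2 = 24
  d7 = d5*2 - d1/2 = 156
  d8 = d7/4 - d5/2 - d6 = -25
Walk from origin (0, 0):
  seg 1: up by d1 = 8 → (0, 8)
  seg 2: up by d5 = 80 → (0, 88)
  seg 3: right by d5 = 80 → (80, 88)
  seg 4: left by d8 = -25 → (105, 88)
  seg 5: left by d2 = 12 → (93, 88)
  seg 6: left by d4 = 16 → (77, 88)
  seg 7: up by d6 = 24 → (77, 112)

d4 = 16
d5 = 80
d6 = 24
d7 = 156
d8 = -25
endpoint = (77, 112)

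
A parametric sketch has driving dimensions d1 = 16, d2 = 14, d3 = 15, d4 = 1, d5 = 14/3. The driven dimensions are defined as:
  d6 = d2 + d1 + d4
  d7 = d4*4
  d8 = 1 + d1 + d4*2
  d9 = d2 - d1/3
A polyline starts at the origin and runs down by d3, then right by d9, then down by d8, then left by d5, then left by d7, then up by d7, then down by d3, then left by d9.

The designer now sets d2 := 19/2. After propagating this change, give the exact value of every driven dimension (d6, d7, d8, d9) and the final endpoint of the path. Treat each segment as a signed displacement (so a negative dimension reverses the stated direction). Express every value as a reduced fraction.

Apply edit: d2 := 19/2
  d6 = d2 + d1 + d4 = 53/2
  d7 = d4*4 = 4
  d8 = 1 + d1 + d4*2 = 19
  d9 = d2 - d1/3 = 25/6
Walk from origin (0, 0):
  seg 1: down by d3 = 15 → (0, -15)
  seg 2: right by d9 = 25/6 → (25/6, -15)
  seg 3: down by d8 = 19 → (25/6, -34)
  seg 4: left by d5 = 14/3 → (-1/2, -34)
  seg 5: left by d7 = 4 → (-9/2, -34)
  seg 6: up by d7 = 4 → (-9/2, -30)
  seg 7: down by d3 = 15 → (-9/2, -45)
  seg 8: left by d9 = 25/6 → (-26/3, -45)

d6 = 53/2
d7 = 4
d8 = 19
d9 = 25/6
endpoint = (-26/3, -45)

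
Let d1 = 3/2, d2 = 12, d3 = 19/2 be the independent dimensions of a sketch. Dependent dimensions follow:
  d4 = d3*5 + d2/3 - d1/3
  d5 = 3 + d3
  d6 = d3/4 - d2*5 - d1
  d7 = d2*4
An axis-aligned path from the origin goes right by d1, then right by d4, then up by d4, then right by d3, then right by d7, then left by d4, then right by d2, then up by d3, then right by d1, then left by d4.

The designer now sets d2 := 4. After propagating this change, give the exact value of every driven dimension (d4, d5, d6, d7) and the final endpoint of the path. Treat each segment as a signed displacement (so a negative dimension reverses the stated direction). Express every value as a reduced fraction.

Apply edit: d2 := 4
  d4 = d3*5 + d2/3 - d1/3 = 145/3
  d5 = 3 + d3 = 25/2
  d6 = d3/4 - d2*5 - d1 = -153/8
  d7 = d2*4 = 16
Walk from origin (0, 0):
  seg 1: right by d1 = 3/2 → (3/2, 0)
  seg 2: right by d4 = 145/3 → (299/6, 0)
  seg 3: up by d4 = 145/3 → (299/6, 145/3)
  seg 4: right by d3 = 19/2 → (178/3, 145/3)
  seg 5: right by d7 = 16 → (226/3, 145/3)
  seg 6: left by d4 = 145/3 → (27, 145/3)
  seg 7: right by d2 = 4 → (31, 145/3)
  seg 8: up by d3 = 19/2 → (31, 347/6)
  seg 9: right by d1 = 3/2 → (65/2, 347/6)
  seg 10: left by d4 = 145/3 → (-95/6, 347/6)

d4 = 145/3
d5 = 25/2
d6 = -153/8
d7 = 16
endpoint = (-95/6, 347/6)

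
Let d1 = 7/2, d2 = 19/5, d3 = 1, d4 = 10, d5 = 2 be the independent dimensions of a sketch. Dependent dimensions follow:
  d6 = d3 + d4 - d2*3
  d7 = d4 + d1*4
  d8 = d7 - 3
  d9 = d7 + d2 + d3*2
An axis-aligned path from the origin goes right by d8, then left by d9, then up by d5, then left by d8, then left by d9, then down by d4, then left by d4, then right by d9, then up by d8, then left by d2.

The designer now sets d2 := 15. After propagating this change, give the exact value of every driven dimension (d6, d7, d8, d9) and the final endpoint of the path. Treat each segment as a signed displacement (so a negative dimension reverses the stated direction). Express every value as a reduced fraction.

d6 = -34
d7 = 24
d8 = 21
d9 = 41
endpoint = (-66, 13)

Apply edit: d2 := 15
  d6 = d3 + d4 - d2*3 = -34
  d7 = d4 + d1*4 = 24
  d8 = d7 - 3 = 21
  d9 = d7 + d2 + d3*2 = 41
Walk from origin (0, 0):
  seg 1: right by d8 = 21 → (21, 0)
  seg 2: left by d9 = 41 → (-20, 0)
  seg 3: up by d5 = 2 → (-20, 2)
  seg 4: left by d8 = 21 → (-41, 2)
  seg 5: left by d9 = 41 → (-82, 2)
  seg 6: down by d4 = 10 → (-82, -8)
  seg 7: left by d4 = 10 → (-92, -8)
  seg 8: right by d9 = 41 → (-51, -8)
  seg 9: up by d8 = 21 → (-51, 13)
  seg 10: left by d2 = 15 → (-66, 13)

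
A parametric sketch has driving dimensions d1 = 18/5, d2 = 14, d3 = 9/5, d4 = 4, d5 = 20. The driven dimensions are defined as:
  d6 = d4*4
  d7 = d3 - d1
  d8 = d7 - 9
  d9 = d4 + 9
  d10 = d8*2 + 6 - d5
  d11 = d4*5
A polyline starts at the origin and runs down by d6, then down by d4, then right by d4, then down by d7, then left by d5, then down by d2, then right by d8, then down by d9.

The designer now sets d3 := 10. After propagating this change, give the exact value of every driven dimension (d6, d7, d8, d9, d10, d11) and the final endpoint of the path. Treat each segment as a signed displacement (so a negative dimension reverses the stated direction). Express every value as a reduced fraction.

d6 = 16
d7 = 32/5
d8 = -13/5
d9 = 13
d10 = -96/5
d11 = 20
endpoint = (-93/5, -267/5)

Apply edit: d3 := 10
  d6 = d4*4 = 16
  d7 = d3 - d1 = 32/5
  d8 = d7 - 9 = -13/5
  d9 = d4 + 9 = 13
  d10 = d8*2 + 6 - d5 = -96/5
  d11 = d4*5 = 20
Walk from origin (0, 0):
  seg 1: down by d6 = 16 → (0, -16)
  seg 2: down by d4 = 4 → (0, -20)
  seg 3: right by d4 = 4 → (4, -20)
  seg 4: down by d7 = 32/5 → (4, -132/5)
  seg 5: left by d5 = 20 → (-16, -132/5)
  seg 6: down by d2 = 14 → (-16, -202/5)
  seg 7: right by d8 = -13/5 → (-93/5, -202/5)
  seg 8: down by d9 = 13 → (-93/5, -267/5)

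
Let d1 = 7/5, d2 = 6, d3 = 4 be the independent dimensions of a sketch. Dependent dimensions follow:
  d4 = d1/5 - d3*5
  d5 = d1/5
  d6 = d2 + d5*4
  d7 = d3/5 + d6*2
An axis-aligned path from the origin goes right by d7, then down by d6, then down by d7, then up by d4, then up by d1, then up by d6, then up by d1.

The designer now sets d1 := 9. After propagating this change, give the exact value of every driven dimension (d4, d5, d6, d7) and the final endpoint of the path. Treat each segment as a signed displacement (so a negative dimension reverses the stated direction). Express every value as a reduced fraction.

Apply edit: d1 := 9
  d4 = d1/5 - d3*5 = -91/5
  d5 = d1/5 = 9/5
  d6 = d2 + d5*4 = 66/5
  d7 = d3/5 + d6*2 = 136/5
Walk from origin (0, 0):
  seg 1: right by d7 = 136/5 → (136/5, 0)
  seg 2: down by d6 = 66/5 → (136/5, -66/5)
  seg 3: down by d7 = 136/5 → (136/5, -202/5)
  seg 4: up by d4 = -91/5 → (136/5, -293/5)
  seg 5: up by d1 = 9 → (136/5, -248/5)
  seg 6: up by d6 = 66/5 → (136/5, -182/5)
  seg 7: up by d1 = 9 → (136/5, -137/5)

d4 = -91/5
d5 = 9/5
d6 = 66/5
d7 = 136/5
endpoint = (136/5, -137/5)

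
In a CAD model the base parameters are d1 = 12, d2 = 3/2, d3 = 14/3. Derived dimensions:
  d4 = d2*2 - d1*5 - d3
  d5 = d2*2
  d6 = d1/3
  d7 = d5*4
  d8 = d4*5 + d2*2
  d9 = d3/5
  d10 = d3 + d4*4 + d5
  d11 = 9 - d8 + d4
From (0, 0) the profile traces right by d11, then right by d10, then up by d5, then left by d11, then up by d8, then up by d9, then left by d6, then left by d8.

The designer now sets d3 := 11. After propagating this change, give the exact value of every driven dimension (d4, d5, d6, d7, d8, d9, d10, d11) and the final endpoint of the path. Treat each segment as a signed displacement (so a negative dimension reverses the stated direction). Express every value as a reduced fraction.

d4 = -68
d5 = 3
d6 = 4
d7 = 12
d8 = -337
d9 = 11/5
d10 = -258
d11 = 278
endpoint = (75, -1659/5)

Apply edit: d3 := 11
  d4 = d2*2 - d1*5 - d3 = -68
  d5 = d2*2 = 3
  d6 = d1/3 = 4
  d7 = d5*4 = 12
  d8 = d4*5 + d2*2 = -337
  d9 = d3/5 = 11/5
  d10 = d3 + d4*4 + d5 = -258
  d11 = 9 - d8 + d4 = 278
Walk from origin (0, 0):
  seg 1: right by d11 = 278 → (278, 0)
  seg 2: right by d10 = -258 → (20, 0)
  seg 3: up by d5 = 3 → (20, 3)
  seg 4: left by d11 = 278 → (-258, 3)
  seg 5: up by d8 = -337 → (-258, -334)
  seg 6: up by d9 = 11/5 → (-258, -1659/5)
  seg 7: left by d6 = 4 → (-262, -1659/5)
  seg 8: left by d8 = -337 → (75, -1659/5)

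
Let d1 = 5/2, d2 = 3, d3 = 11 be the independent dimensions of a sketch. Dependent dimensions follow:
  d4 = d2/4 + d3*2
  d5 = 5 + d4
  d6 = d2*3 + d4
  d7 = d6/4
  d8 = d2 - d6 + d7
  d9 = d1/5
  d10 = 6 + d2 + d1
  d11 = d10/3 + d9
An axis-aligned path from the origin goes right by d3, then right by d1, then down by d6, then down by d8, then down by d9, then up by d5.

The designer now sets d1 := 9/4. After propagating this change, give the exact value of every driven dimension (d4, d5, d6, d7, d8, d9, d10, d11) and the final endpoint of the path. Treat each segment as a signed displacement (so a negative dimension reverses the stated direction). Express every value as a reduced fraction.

Apply edit: d1 := 9/4
  d4 = d2/4 + d3*2 = 91/4
  d5 = 5 + d4 = 111/4
  d6 = d2*3 + d4 = 127/4
  d7 = d6/4 = 127/16
  d8 = d2 - d6 + d7 = -333/16
  d9 = d1/5 = 9/20
  d10 = 6 + d2 + d1 = 45/4
  d11 = d10/3 + d9 = 21/5
Walk from origin (0, 0):
  seg 1: right by d3 = 11 → (11, 0)
  seg 2: right by d1 = 9/4 → (53/4, 0)
  seg 3: down by d6 = 127/4 → (53/4, -127/4)
  seg 4: down by d8 = -333/16 → (53/4, -175/16)
  seg 5: down by d9 = 9/20 → (53/4, -911/80)
  seg 6: up by d5 = 111/4 → (53/4, 1309/80)

d4 = 91/4
d5 = 111/4
d6 = 127/4
d7 = 127/16
d8 = -333/16
d9 = 9/20
d10 = 45/4
d11 = 21/5
endpoint = (53/4, 1309/80)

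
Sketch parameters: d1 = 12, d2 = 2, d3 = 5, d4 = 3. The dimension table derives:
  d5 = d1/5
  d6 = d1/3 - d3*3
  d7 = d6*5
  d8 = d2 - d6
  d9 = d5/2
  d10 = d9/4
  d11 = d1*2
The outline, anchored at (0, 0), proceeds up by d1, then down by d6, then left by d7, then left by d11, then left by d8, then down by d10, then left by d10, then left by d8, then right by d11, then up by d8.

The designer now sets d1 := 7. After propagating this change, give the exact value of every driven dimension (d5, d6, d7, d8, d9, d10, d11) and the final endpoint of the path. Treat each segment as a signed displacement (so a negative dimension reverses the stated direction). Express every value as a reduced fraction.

Apply edit: d1 := 7
  d5 = d1/5 = 7/5
  d6 = d1/3 - d3*3 = -38/3
  d7 = d6*5 = -190/3
  d8 = d2 - d6 = 44/3
  d9 = d5/2 = 7/10
  d10 = d9/4 = 7/40
  d11 = d1*2 = 14
Walk from origin (0, 0):
  seg 1: up by d1 = 7 → (0, 7)
  seg 2: down by d6 = -38/3 → (0, 59/3)
  seg 3: left by d7 = -190/3 → (190/3, 59/3)
  seg 4: left by d11 = 14 → (148/3, 59/3)
  seg 5: left by d8 = 44/3 → (104/3, 59/3)
  seg 6: down by d10 = 7/40 → (104/3, 2339/120)
  seg 7: left by d10 = 7/40 → (4139/120, 2339/120)
  seg 8: left by d8 = 44/3 → (793/40, 2339/120)
  seg 9: right by d11 = 14 → (1353/40, 2339/120)
  seg 10: up by d8 = 44/3 → (1353/40, 4099/120)

d5 = 7/5
d6 = -38/3
d7 = -190/3
d8 = 44/3
d9 = 7/10
d10 = 7/40
d11 = 14
endpoint = (1353/40, 4099/120)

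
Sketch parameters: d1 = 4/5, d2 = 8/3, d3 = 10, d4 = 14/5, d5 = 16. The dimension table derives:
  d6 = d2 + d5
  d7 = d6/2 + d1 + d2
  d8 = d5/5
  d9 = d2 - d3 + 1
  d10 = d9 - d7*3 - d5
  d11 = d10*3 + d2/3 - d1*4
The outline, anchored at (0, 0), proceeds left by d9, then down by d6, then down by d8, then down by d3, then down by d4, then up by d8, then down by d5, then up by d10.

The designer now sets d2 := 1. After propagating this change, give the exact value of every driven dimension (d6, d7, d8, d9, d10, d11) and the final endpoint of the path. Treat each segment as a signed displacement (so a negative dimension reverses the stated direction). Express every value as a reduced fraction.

Apply edit: d2 := 1
  d6 = d2 + d5 = 17
  d7 = d6/2 + d1 + d2 = 103/10
  d8 = d5/5 = 16/5
  d9 = d2 - d3 + 1 = -8
  d10 = d9 - d7*3 - d5 = -549/10
  d11 = d10*3 + d2/3 - d1*4 = -5027/30
Walk from origin (0, 0):
  seg 1: left by d9 = -8 → (8, 0)
  seg 2: down by d6 = 17 → (8, -17)
  seg 3: down by d8 = 16/5 → (8, -101/5)
  seg 4: down by d3 = 10 → (8, -151/5)
  seg 5: down by d4 = 14/5 → (8, -33)
  seg 6: up by d8 = 16/5 → (8, -149/5)
  seg 7: down by d5 = 16 → (8, -229/5)
  seg 8: up by d10 = -549/10 → (8, -1007/10)

d6 = 17
d7 = 103/10
d8 = 16/5
d9 = -8
d10 = -549/10
d11 = -5027/30
endpoint = (8, -1007/10)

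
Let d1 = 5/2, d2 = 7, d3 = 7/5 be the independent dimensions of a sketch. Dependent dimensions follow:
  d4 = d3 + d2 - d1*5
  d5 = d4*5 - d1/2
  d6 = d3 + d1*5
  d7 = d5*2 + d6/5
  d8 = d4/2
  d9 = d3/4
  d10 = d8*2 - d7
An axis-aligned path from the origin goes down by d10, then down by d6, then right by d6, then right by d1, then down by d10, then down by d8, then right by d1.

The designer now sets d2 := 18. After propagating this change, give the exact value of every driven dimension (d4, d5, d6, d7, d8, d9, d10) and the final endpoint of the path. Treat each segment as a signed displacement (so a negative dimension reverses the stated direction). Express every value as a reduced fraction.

Apply edit: d2 := 18
  d4 = d3 + d2 - d1*5 = 69/10
  d5 = d4*5 - d1/2 = 133/4
  d6 = d3 + d1*5 = 139/10
  d7 = d5*2 + d6/5 = 1732/25
  d8 = d4/2 = 69/20
  d9 = d3/4 = 7/20
  d10 = d8*2 - d7 = -3119/50
Walk from origin (0, 0):
  seg 1: down by d10 = -3119/50 → (0, 3119/50)
  seg 2: down by d6 = 139/10 → (0, 1212/25)
  seg 3: right by d6 = 139/10 → (139/10, 1212/25)
  seg 4: right by d1 = 5/2 → (82/5, 1212/25)
  seg 5: down by d10 = -3119/50 → (82/5, 5543/50)
  seg 6: down by d8 = 69/20 → (82/5, 10741/100)
  seg 7: right by d1 = 5/2 → (189/10, 10741/100)

d4 = 69/10
d5 = 133/4
d6 = 139/10
d7 = 1732/25
d8 = 69/20
d9 = 7/20
d10 = -3119/50
endpoint = (189/10, 10741/100)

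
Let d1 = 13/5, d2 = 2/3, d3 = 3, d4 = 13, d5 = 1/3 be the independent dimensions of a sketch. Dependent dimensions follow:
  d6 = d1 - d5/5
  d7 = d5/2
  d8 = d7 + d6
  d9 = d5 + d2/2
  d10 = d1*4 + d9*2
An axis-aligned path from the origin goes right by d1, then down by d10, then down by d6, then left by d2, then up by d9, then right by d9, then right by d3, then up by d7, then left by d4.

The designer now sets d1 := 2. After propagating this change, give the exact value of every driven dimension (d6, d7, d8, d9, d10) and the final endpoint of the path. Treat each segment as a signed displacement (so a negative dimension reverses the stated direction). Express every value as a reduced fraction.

Apply edit: d1 := 2
  d6 = d1 - d5/5 = 29/15
  d7 = d5/2 = 1/6
  d8 = d7 + d6 = 21/10
  d9 = d5 + d2/2 = 2/3
  d10 = d1*4 + d9*2 = 28/3
Walk from origin (0, 0):
  seg 1: right by d1 = 2 → (2, 0)
  seg 2: down by d10 = 28/3 → (2, -28/3)
  seg 3: down by d6 = 29/15 → (2, -169/15)
  seg 4: left by d2 = 2/3 → (4/3, -169/15)
  seg 5: up by d9 = 2/3 → (4/3, -53/5)
  seg 6: right by d9 = 2/3 → (2, -53/5)
  seg 7: right by d3 = 3 → (5, -53/5)
  seg 8: up by d7 = 1/6 → (5, -313/30)
  seg 9: left by d4 = 13 → (-8, -313/30)

d6 = 29/15
d7 = 1/6
d8 = 21/10
d9 = 2/3
d10 = 28/3
endpoint = (-8, -313/30)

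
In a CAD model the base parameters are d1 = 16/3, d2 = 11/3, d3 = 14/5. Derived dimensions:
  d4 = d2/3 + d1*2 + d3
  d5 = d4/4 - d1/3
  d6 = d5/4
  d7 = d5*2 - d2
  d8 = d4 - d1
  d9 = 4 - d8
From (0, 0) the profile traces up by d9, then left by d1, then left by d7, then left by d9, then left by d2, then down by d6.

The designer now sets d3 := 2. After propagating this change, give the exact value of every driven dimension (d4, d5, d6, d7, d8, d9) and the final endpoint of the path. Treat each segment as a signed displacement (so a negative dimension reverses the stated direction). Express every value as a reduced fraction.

d4 = 125/9
d5 = 61/36
d6 = 61/144
d7 = -5/18
d8 = 77/9
d9 = -41/9
endpoint = (-25/6, -239/48)

Apply edit: d3 := 2
  d4 = d2/3 + d1*2 + d3 = 125/9
  d5 = d4/4 - d1/3 = 61/36
  d6 = d5/4 = 61/144
  d7 = d5*2 - d2 = -5/18
  d8 = d4 - d1 = 77/9
  d9 = 4 - d8 = -41/9
Walk from origin (0, 0):
  seg 1: up by d9 = -41/9 → (0, -41/9)
  seg 2: left by d1 = 16/3 → (-16/3, -41/9)
  seg 3: left by d7 = -5/18 → (-91/18, -41/9)
  seg 4: left by d9 = -41/9 → (-1/2, -41/9)
  seg 5: left by d2 = 11/3 → (-25/6, -41/9)
  seg 6: down by d6 = 61/144 → (-25/6, -239/48)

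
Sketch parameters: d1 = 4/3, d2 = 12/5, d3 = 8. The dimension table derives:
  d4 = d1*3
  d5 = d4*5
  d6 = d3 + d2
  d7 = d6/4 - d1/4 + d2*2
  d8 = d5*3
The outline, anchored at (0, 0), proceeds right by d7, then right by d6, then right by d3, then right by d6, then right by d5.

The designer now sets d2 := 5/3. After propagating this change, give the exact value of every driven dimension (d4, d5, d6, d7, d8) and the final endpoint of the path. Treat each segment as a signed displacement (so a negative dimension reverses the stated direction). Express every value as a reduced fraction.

d4 = 4
d5 = 20
d6 = 29/3
d7 = 65/12
d8 = 60
endpoint = (211/4, 0)

Apply edit: d2 := 5/3
  d4 = d1*3 = 4
  d5 = d4*5 = 20
  d6 = d3 + d2 = 29/3
  d7 = d6/4 - d1/4 + d2*2 = 65/12
  d8 = d5*3 = 60
Walk from origin (0, 0):
  seg 1: right by d7 = 65/12 → (65/12, 0)
  seg 2: right by d6 = 29/3 → (181/12, 0)
  seg 3: right by d3 = 8 → (277/12, 0)
  seg 4: right by d6 = 29/3 → (131/4, 0)
  seg 5: right by d5 = 20 → (211/4, 0)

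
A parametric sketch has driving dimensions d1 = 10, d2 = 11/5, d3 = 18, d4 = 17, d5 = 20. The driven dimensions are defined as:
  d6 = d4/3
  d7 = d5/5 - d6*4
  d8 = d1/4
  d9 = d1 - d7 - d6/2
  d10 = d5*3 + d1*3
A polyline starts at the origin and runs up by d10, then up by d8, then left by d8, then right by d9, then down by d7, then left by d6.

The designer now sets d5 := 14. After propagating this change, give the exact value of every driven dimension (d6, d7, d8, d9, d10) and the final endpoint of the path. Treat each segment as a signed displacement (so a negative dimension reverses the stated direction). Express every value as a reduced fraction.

Apply edit: d5 := 14
  d6 = d4/3 = 17/3
  d7 = d5/5 - d6*4 = -298/15
  d8 = d1/4 = 5/2
  d9 = d1 - d7 - d6/2 = 811/30
  d10 = d5*3 + d1*3 = 72
Walk from origin (0, 0):
  seg 1: up by d10 = 72 → (0, 72)
  seg 2: up by d8 = 5/2 → (0, 149/2)
  seg 3: left by d8 = 5/2 → (-5/2, 149/2)
  seg 4: right by d9 = 811/30 → (368/15, 149/2)
  seg 5: down by d7 = -298/15 → (368/15, 2831/30)
  seg 6: left by d6 = 17/3 → (283/15, 2831/30)

d6 = 17/3
d7 = -298/15
d8 = 5/2
d9 = 811/30
d10 = 72
endpoint = (283/15, 2831/30)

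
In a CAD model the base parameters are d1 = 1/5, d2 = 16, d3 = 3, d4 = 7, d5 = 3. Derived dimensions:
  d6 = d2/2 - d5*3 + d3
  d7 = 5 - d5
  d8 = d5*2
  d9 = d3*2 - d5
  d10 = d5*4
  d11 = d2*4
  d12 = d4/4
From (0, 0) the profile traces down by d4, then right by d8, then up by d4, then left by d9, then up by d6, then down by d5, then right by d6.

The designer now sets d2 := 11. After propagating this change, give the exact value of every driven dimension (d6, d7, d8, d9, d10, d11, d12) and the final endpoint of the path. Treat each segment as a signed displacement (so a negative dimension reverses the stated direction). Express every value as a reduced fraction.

Apply edit: d2 := 11
  d6 = d2/2 - d5*3 + d3 = -1/2
  d7 = 5 - d5 = 2
  d8 = d5*2 = 6
  d9 = d3*2 - d5 = 3
  d10 = d5*4 = 12
  d11 = d2*4 = 44
  d12 = d4/4 = 7/4
Walk from origin (0, 0):
  seg 1: down by d4 = 7 → (0, -7)
  seg 2: right by d8 = 6 → (6, -7)
  seg 3: up by d4 = 7 → (6, 0)
  seg 4: left by d9 = 3 → (3, 0)
  seg 5: up by d6 = -1/2 → (3, -1/2)
  seg 6: down by d5 = 3 → (3, -7/2)
  seg 7: right by d6 = -1/2 → (5/2, -7/2)

d6 = -1/2
d7 = 2
d8 = 6
d9 = 3
d10 = 12
d11 = 44
d12 = 7/4
endpoint = (5/2, -7/2)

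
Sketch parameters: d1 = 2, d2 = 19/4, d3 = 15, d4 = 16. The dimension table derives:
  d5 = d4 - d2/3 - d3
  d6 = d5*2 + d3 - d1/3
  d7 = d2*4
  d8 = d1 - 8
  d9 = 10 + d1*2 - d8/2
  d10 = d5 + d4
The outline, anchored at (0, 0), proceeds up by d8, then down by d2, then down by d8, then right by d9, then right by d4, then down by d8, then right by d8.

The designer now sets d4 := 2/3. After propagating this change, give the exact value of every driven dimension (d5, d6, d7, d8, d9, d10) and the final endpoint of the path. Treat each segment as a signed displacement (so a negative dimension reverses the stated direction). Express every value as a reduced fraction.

d5 = -191/12
d6 = -35/2
d7 = 19
d8 = -6
d9 = 17
d10 = -61/4
endpoint = (35/3, 5/4)

Apply edit: d4 := 2/3
  d5 = d4 - d2/3 - d3 = -191/12
  d6 = d5*2 + d3 - d1/3 = -35/2
  d7 = d2*4 = 19
  d8 = d1 - 8 = -6
  d9 = 10 + d1*2 - d8/2 = 17
  d10 = d5 + d4 = -61/4
Walk from origin (0, 0):
  seg 1: up by d8 = -6 → (0, -6)
  seg 2: down by d2 = 19/4 → (0, -43/4)
  seg 3: down by d8 = -6 → (0, -19/4)
  seg 4: right by d9 = 17 → (17, -19/4)
  seg 5: right by d4 = 2/3 → (53/3, -19/4)
  seg 6: down by d8 = -6 → (53/3, 5/4)
  seg 7: right by d8 = -6 → (35/3, 5/4)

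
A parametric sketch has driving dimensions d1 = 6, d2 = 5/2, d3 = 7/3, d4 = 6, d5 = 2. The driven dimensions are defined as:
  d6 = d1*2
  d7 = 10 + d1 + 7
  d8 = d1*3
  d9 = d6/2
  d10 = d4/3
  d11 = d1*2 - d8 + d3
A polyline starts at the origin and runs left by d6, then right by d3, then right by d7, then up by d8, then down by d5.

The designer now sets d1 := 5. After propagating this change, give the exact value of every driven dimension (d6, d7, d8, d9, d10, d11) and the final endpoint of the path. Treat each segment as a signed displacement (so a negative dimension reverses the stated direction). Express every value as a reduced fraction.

Apply edit: d1 := 5
  d6 = d1*2 = 10
  d7 = 10 + d1 + 7 = 22
  d8 = d1*3 = 15
  d9 = d6/2 = 5
  d10 = d4/3 = 2
  d11 = d1*2 - d8 + d3 = -8/3
Walk from origin (0, 0):
  seg 1: left by d6 = 10 → (-10, 0)
  seg 2: right by d3 = 7/3 → (-23/3, 0)
  seg 3: right by d7 = 22 → (43/3, 0)
  seg 4: up by d8 = 15 → (43/3, 15)
  seg 5: down by d5 = 2 → (43/3, 13)

d6 = 10
d7 = 22
d8 = 15
d9 = 5
d10 = 2
d11 = -8/3
endpoint = (43/3, 13)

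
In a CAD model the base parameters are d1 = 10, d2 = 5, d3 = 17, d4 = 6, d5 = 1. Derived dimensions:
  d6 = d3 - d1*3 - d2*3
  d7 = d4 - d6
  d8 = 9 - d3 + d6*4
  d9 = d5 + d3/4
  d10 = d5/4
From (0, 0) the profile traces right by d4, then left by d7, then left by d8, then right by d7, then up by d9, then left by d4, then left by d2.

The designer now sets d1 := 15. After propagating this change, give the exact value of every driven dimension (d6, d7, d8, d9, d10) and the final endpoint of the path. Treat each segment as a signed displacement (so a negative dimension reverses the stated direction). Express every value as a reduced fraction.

Apply edit: d1 := 15
  d6 = d3 - d1*3 - d2*3 = -43
  d7 = d4 - d6 = 49
  d8 = 9 - d3 + d6*4 = -180
  d9 = d5 + d3/4 = 21/4
  d10 = d5/4 = 1/4
Walk from origin (0, 0):
  seg 1: right by d4 = 6 → (6, 0)
  seg 2: left by d7 = 49 → (-43, 0)
  seg 3: left by d8 = -180 → (137, 0)
  seg 4: right by d7 = 49 → (186, 0)
  seg 5: up by d9 = 21/4 → (186, 21/4)
  seg 6: left by d4 = 6 → (180, 21/4)
  seg 7: left by d2 = 5 → (175, 21/4)

d6 = -43
d7 = 49
d8 = -180
d9 = 21/4
d10 = 1/4
endpoint = (175, 21/4)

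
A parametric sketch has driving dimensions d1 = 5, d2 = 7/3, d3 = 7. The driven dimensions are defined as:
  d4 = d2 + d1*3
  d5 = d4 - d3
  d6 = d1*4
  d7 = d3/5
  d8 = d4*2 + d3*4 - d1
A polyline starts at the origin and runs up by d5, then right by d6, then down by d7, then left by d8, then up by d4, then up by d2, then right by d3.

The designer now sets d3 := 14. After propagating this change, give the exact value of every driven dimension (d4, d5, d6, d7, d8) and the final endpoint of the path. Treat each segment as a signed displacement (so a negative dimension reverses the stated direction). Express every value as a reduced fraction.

Apply edit: d3 := 14
  d4 = d2 + d1*3 = 52/3
  d5 = d4 - d3 = 10/3
  d6 = d1*4 = 20
  d7 = d3/5 = 14/5
  d8 = d4*2 + d3*4 - d1 = 257/3
Walk from origin (0, 0):
  seg 1: up by d5 = 10/3 → (0, 10/3)
  seg 2: right by d6 = 20 → (20, 10/3)
  seg 3: down by d7 = 14/5 → (20, 8/15)
  seg 4: left by d8 = 257/3 → (-197/3, 8/15)
  seg 5: up by d4 = 52/3 → (-197/3, 268/15)
  seg 6: up by d2 = 7/3 → (-197/3, 101/5)
  seg 7: right by d3 = 14 → (-155/3, 101/5)

d4 = 52/3
d5 = 10/3
d6 = 20
d7 = 14/5
d8 = 257/3
endpoint = (-155/3, 101/5)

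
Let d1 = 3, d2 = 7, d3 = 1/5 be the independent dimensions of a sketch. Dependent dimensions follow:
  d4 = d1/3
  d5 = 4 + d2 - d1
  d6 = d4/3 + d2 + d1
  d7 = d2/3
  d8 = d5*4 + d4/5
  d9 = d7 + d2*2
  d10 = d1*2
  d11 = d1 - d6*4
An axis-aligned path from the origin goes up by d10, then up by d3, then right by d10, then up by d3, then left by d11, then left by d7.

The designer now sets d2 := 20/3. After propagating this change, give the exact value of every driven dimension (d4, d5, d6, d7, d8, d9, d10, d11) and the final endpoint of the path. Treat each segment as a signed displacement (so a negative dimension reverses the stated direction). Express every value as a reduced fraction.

Apply edit: d2 := 20/3
  d4 = d1/3 = 1
  d5 = 4 + d2 - d1 = 23/3
  d6 = d4/3 + d2 + d1 = 10
  d7 = d2/3 = 20/9
  d8 = d5*4 + d4/5 = 463/15
  d9 = d7 + d2*2 = 140/9
  d10 = d1*2 = 6
  d11 = d1 - d6*4 = -37
Walk from origin (0, 0):
  seg 1: up by d10 = 6 → (0, 6)
  seg 2: up by d3 = 1/5 → (0, 31/5)
  seg 3: right by d10 = 6 → (6, 31/5)
  seg 4: up by d3 = 1/5 → (6, 32/5)
  seg 5: left by d11 = -37 → (43, 32/5)
  seg 6: left by d7 = 20/9 → (367/9, 32/5)

d4 = 1
d5 = 23/3
d6 = 10
d7 = 20/9
d8 = 463/15
d9 = 140/9
d10 = 6
d11 = -37
endpoint = (367/9, 32/5)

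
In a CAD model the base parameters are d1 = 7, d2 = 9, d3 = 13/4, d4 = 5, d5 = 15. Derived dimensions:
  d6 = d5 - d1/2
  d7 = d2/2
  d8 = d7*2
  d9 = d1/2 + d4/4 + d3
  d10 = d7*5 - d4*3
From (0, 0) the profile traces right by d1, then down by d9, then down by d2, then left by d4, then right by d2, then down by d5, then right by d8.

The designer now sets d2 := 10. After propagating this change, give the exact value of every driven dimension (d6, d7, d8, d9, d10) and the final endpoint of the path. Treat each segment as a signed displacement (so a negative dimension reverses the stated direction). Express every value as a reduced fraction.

Apply edit: d2 := 10
  d6 = d5 - d1/2 = 23/2
  d7 = d2/2 = 5
  d8 = d7*2 = 10
  d9 = d1/2 + d4/4 + d3 = 8
  d10 = d7*5 - d4*3 = 10
Walk from origin (0, 0):
  seg 1: right by d1 = 7 → (7, 0)
  seg 2: down by d9 = 8 → (7, -8)
  seg 3: down by d2 = 10 → (7, -18)
  seg 4: left by d4 = 5 → (2, -18)
  seg 5: right by d2 = 10 → (12, -18)
  seg 6: down by d5 = 15 → (12, -33)
  seg 7: right by d8 = 10 → (22, -33)

d6 = 23/2
d7 = 5
d8 = 10
d9 = 8
d10 = 10
endpoint = (22, -33)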